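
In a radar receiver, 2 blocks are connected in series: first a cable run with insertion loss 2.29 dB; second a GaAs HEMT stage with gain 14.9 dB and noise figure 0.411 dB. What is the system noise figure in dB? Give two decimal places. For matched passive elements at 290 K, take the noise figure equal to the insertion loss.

2.70 dB

Convert to linear (a loss of L dB is a gain of −L dB): F_i = 10^(NF_i/10), G_i = 10^(G_i,dB/10)
  Stage 1: F_1 = 10^(2.29/10) = 1.694, G_1 = 10^(−2.29/10) = 0.5902
  Stage 2: F_2 = 10^(0.411/10) = 1.099, G_2 = 10^(14.9/10) = 30.90
Friis cascade:
  F = 1.694 + (1.099 − 1)/0.5902 = 1.863
NF = 10 log₁₀(1.863) = 2.70 dB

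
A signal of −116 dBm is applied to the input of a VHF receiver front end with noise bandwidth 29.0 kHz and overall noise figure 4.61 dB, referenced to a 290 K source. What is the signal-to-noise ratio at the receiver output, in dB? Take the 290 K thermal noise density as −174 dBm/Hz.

8.8 dB

Noise floor: N = −174 + 10 log₁₀(B) + NF
10 log₁₀(2.90×10⁴) = 44.62 dB
N = −174 + 44.62 + 4.61 = −124.77 dBm
SNR = P_sig − N = −116 − (−124.77) = 8.77 dB → 8.8 dB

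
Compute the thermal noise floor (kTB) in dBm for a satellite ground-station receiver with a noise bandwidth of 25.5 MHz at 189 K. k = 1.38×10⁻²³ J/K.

P_n = kTB = 1.38×10⁻²³ × 189 × 2.55×10⁷ = 6.65×10⁻¹⁴ W
In dBm: 10 log₁₀(6.65×10⁻¹⁴ / 10⁻³) = −101.8 dBm

−101.8 dBm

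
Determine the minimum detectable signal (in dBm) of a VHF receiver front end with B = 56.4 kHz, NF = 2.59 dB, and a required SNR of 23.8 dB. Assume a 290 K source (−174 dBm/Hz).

Sensitivity = −174 + 10 log₁₀(B) + NF + SNR_min
= −174 + 47.51 + 2.59 + 23.8
= −100.10 dBm → −100.1 dBm

−100.1 dBm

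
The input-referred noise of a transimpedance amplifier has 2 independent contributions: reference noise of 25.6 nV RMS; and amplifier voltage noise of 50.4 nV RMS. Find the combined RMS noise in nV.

56.5 nV

Uncorrelated sources add in power (mean-square): V_tot = √(ΣV_i²)
V_tot = √[(2.56×10⁻⁸)² + (5.04×10⁻⁸)²] = 5.65×10⁻⁸ V = 56.5 nV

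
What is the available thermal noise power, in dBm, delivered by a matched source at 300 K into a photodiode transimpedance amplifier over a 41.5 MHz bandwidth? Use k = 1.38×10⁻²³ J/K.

−97.6 dBm

P_n = kTB = 1.38×10⁻²³ × 300 × 4.15×10⁷ = 1.72×10⁻¹³ W
In dBm: 10 log₁₀(1.72×10⁻¹³ / 10⁻³) = −97.6 dBm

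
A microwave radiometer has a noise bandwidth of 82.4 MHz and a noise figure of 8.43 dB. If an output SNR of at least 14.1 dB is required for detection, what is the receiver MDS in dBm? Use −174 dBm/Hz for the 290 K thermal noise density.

−72.3 dBm

Sensitivity = −174 + 10 log₁₀(B) + NF + SNR_min
= −174 + 79.16 + 8.43 + 14.1
= −72.31 dBm → −72.3 dBm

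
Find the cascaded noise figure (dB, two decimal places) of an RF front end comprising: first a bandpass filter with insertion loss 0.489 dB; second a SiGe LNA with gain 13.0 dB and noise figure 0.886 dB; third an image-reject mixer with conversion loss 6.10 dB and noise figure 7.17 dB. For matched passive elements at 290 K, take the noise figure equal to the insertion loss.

Convert to linear (a loss of L dB is a gain of −L dB): F_i = 10^(NF_i/10), G_i = 10^(G_i,dB/10)
  Stage 1: F_1 = 10^(0.489/10) = 1.119, G_1 = 10^(−0.489/10) = 0.8935
  Stage 2: F_2 = 10^(0.886/10) = 1.226, G_2 = 10^(13.0/10) = 19.95
  Stage 3: F_3 = 10^(7.17/10) = 5.212, G_3 = 10^(−6.10/10) = 0.2455
Friis cascade:
  F = 1.119 + (1.226 − 1)/0.8935 + (5.212 − 1)/17.83 = 1.609
NF = 10 log₁₀(1.609) = 2.06 dB

2.06 dB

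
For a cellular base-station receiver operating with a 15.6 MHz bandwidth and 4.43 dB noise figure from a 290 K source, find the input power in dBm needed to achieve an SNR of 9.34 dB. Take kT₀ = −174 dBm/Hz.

Sensitivity = −174 + 10 log₁₀(B) + NF + SNR_min
= −174 + 71.93 + 4.43 + 9.34
= −88.30 dBm → −88.3 dBm

−88.3 dBm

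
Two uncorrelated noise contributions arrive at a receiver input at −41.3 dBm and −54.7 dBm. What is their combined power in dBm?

Convert to linear, add, convert back:
P₁ = 7.41×10⁻⁸ W, P₂ = 3.39×10⁻⁹ W
P_tot = 7.75×10⁻⁸ W → 10 log₁₀(P_tot / 10⁻³) = −41.1 dBm

−41.1 dBm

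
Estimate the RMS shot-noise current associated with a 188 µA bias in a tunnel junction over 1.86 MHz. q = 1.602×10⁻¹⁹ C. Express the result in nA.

10.6 nA

I_n = √(2qI·B)
2qI·B = 2 × 1.602×10⁻¹⁹ × 1.88×10⁻⁴ × 1.86×10⁶ = 1.12×10⁻¹⁶ A²
I_n = √(1.12×10⁻¹⁶) = 1.06×10⁻⁸ A = 10.6 nA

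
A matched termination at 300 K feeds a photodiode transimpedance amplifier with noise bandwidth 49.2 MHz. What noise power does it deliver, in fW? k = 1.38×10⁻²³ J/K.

204 fW

P_n = kTB = 1.38×10⁻²³ × 300 × 4.92×10⁷ = 2.04×10⁻¹³ W = 204 fW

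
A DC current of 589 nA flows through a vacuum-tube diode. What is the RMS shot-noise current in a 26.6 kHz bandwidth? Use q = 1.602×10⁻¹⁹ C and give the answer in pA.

I_n = √(2qI·B)
2qI·B = 2 × 1.602×10⁻¹⁹ × 5.89×10⁻⁷ × 2.66×10⁴ = 5.02×10⁻²¹ A²
I_n = √(5.02×10⁻²¹) = 7.09×10⁻¹¹ A = 70.9 pA

70.9 pA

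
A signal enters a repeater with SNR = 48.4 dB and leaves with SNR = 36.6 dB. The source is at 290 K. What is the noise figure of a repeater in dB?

11.8 dB

NF (dB) = SNR_in(dB) − SNR_out(dB) when the source is at T₀
NF = 48.4 − 36.6 = 11.8 dB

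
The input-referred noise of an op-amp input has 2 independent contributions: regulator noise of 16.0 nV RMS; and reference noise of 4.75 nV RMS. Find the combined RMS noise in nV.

16.7 nV

Uncorrelated sources add in power (mean-square): V_tot = √(ΣV_i²)
V_tot = √[(1.60×10⁻⁸)² + (4.75×10⁻⁹)²] = 1.67×10⁻⁸ V = 16.7 nV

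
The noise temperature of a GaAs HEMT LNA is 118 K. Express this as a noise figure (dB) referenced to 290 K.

F = 1 + T_e/T₀ = 1 + 118/290 = 1.4069
NF = 10 log₁₀(1.4069) = 1.48 dB

1.48 dB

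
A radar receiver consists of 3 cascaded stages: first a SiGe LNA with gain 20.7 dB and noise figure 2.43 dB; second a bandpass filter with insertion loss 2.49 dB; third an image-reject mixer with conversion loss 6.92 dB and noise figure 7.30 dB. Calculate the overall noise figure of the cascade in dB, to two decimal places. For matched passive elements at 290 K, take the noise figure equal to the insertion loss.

2.61 dB

Convert to linear (a loss of L dB is a gain of −L dB): F_i = 10^(NF_i/10), G_i = 10^(G_i,dB/10)
  Stage 1: F_1 = 10^(2.43/10) = 1.750, G_1 = 10^(20.7/10) = 117.5
  Stage 2: F_2 = 10^(2.49/10) = 1.774, G_2 = 10^(−2.49/10) = 0.5636
  Stage 3: F_3 = 10^(7.30/10) = 5.370, G_3 = 10^(−6.92/10) = 0.2032
Friis cascade:
  F = 1.750 + (1.774 − 1)/117.5 + (5.370 − 1)/66.22 = 1.822
NF = 10 log₁₀(1.822) = 2.61 dB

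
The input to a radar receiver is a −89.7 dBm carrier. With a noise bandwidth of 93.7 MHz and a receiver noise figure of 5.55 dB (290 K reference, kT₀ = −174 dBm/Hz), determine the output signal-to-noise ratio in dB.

−1.0 dB

Noise floor: N = −174 + 10 log₁₀(B) + NF
10 log₁₀(9.37×10⁷) = 79.72 dB
N = −174 + 79.72 + 5.55 = −88.73 dBm
SNR = P_sig − N = −89.7 − (−88.73) = −0.97 dB → −1.0 dB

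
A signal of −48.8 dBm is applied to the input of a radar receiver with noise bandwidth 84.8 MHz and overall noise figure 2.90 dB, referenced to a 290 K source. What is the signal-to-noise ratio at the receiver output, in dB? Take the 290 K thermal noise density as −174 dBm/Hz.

Noise floor: N = −174 + 10 log₁₀(B) + NF
10 log₁₀(8.48×10⁷) = 79.28 dB
N = −174 + 79.28 + 2.90 = −91.82 dBm
SNR = P_sig − N = −48.8 − (−91.82) = 43.02 dB → 43.0 dB

43.0 dB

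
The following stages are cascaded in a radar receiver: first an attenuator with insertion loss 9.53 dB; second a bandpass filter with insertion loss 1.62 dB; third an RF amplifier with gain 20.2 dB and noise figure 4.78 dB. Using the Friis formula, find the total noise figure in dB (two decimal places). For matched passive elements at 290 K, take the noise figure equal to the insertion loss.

15.93 dB

Convert to linear (a loss of L dB is a gain of −L dB): F_i = 10^(NF_i/10), G_i = 10^(G_i,dB/10)
  Stage 1: F_1 = 10^(9.53/10) = 8.974, G_1 = 10^(−9.53/10) = 0.1114
  Stage 2: F_2 = 10^(1.62/10) = 1.452, G_2 = 10^(−1.62/10) = 0.6887
  Stage 3: F_3 = 10^(4.78/10) = 3.006, G_3 = 10^(20.2/10) = 104.7
Friis cascade:
  F = 8.974 + (1.452 − 1)/0.1114 + (3.006 − 1)/0.07674 = 39.17
NF = 10 log₁₀(39.17) = 15.93 dB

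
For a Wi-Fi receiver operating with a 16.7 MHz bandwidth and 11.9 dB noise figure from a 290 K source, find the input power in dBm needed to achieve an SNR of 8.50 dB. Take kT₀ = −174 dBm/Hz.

−81.4 dBm

Sensitivity = −174 + 10 log₁₀(B) + NF + SNR_min
= −174 + 72.23 + 11.9 + 8.50
= −81.37 dBm → −81.4 dBm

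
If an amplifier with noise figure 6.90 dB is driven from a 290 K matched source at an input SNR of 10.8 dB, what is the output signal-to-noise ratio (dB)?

By definition F = SNR_in/SNR_out, so in dB: SNR_out = SNR_in − NF
SNR_out = 10.8 − 6.90 = 3.90 dB

3.90 dB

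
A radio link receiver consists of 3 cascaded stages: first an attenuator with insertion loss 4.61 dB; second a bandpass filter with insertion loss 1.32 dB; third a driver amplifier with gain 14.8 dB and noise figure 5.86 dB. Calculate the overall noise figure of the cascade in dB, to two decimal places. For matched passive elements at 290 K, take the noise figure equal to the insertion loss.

Convert to linear (a loss of L dB is a gain of −L dB): F_i = 10^(NF_i/10), G_i = 10^(G_i,dB/10)
  Stage 1: F_1 = 10^(4.61/10) = 2.891, G_1 = 10^(−4.61/10) = 0.3459
  Stage 2: F_2 = 10^(1.32/10) = 1.355, G_2 = 10^(−1.32/10) = 0.7379
  Stage 3: F_3 = 10^(5.86/10) = 3.855, G_3 = 10^(14.8/10) = 30.20
Friis cascade:
  F = 2.891 + (1.355 − 1)/0.3459 + (3.855 − 1)/0.2553 = 15.10
NF = 10 log₁₀(15.10) = 11.79 dB

11.79 dB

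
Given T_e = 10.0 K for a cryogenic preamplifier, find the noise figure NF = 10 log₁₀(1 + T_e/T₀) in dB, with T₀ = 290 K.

0.147 dB

F = 1 + T_e/T₀ = 1 + 10.0/290 = 1.03448
NF = 10 log₁₀(1.03448) = 0.147 dB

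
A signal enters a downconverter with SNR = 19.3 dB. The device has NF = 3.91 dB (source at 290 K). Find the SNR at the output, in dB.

15.39 dB

By definition F = SNR_in/SNR_out, so in dB: SNR_out = SNR_in − NF
SNR_out = 19.3 − 3.91 = 15.39 dB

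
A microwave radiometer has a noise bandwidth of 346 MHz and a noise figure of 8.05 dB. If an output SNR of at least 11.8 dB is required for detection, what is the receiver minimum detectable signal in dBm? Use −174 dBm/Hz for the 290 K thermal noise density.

Sensitivity = −174 + 10 log₁₀(B) + NF + SNR_min
= −174 + 85.39 + 8.05 + 11.8
= −68.76 dBm → −68.8 dBm

−68.8 dBm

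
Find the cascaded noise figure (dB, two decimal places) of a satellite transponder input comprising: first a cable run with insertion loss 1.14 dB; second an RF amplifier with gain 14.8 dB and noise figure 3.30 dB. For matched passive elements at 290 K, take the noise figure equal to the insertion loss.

Convert to linear (a loss of L dB is a gain of −L dB): F_i = 10^(NF_i/10), G_i = 10^(G_i,dB/10)
  Stage 1: F_1 = 10^(1.14/10) = 1.300, G_1 = 10^(−1.14/10) = 0.7691
  Stage 2: F_2 = 10^(3.30/10) = 2.138, G_2 = 10^(14.8/10) = 30.20
Friis cascade:
  F = 1.300 + (2.138 − 1)/0.7691 = 2.780
NF = 10 log₁₀(2.780) = 4.44 dB

4.44 dB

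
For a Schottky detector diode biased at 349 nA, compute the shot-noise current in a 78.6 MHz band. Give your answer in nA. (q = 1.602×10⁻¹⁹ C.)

I_n = √(2qI·B)
2qI·B = 2 × 1.602×10⁻¹⁹ × 3.49×10⁻⁷ × 7.86×10⁷ = 8.79×10⁻¹⁸ A²
I_n = √(8.79×10⁻¹⁸) = 2.96×10⁻⁹ A = 2.96 nA

2.96 nA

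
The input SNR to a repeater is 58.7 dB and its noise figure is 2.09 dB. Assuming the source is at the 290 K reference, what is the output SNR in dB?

By definition F = SNR_in/SNR_out, so in dB: SNR_out = SNR_in − NF
SNR_out = 58.7 − 2.09 = 56.61 dB

56.61 dB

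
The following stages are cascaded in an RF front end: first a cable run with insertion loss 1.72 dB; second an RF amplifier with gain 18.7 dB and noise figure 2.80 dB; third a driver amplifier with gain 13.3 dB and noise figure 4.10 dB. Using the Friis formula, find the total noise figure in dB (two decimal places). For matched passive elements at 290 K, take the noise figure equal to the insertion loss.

Convert to linear (a loss of L dB is a gain of −L dB): F_i = 10^(NF_i/10), G_i = 10^(G_i,dB/10)
  Stage 1: F_1 = 10^(1.72/10) = 1.486, G_1 = 10^(−1.72/10) = 0.6730
  Stage 2: F_2 = 10^(2.80/10) = 1.905, G_2 = 10^(18.7/10) = 74.13
  Stage 3: F_3 = 10^(4.10/10) = 2.570, G_3 = 10^(13.3/10) = 21.38
Friis cascade:
  F = 1.486 + (1.905 − 1)/0.6730 + (2.570 − 1)/49.89 = 2.863
NF = 10 log₁₀(2.863) = 4.57 dB

4.57 dB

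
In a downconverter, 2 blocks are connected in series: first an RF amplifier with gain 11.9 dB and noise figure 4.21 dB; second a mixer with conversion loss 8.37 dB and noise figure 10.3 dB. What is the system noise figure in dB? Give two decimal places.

5.14 dB

Convert to linear (a loss of L dB is a gain of −L dB): F_i = 10^(NF_i/10), G_i = 10^(G_i,dB/10)
  Stage 1: F_1 = 10^(4.21/10) = 2.636, G_1 = 10^(11.9/10) = 15.49
  Stage 2: F_2 = 10^(10.3/10) = 10.72, G_2 = 10^(−8.37/10) = 0.1455
Friis cascade:
  F = 2.636 + (10.72 − 1)/15.49 = 3.264
NF = 10 log₁₀(3.264) = 5.14 dB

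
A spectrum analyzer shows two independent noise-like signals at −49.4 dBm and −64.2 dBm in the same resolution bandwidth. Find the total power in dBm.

Convert to linear, add, convert back:
P₁ = 1.15×10⁻⁸ W, P₂ = 3.80×10⁻¹⁰ W
P_tot = 1.19×10⁻⁸ W → 10 log₁₀(P_tot / 10⁻³) = −49.3 dBm

−49.3 dBm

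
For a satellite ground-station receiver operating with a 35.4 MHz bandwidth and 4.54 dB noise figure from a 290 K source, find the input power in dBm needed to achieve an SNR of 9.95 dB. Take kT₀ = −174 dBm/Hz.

−84.0 dBm

Sensitivity = −174 + 10 log₁₀(B) + NF + SNR_min
= −174 + 75.49 + 4.54 + 9.95
= −84.02 dBm → −84.0 dBm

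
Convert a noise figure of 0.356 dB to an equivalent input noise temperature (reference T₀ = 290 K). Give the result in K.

F = 10^(0.356/10) = 1.08543
T_e = (F − 1)·T₀ = (1.08543 − 1) × 290 = 24.8 K

24.8 K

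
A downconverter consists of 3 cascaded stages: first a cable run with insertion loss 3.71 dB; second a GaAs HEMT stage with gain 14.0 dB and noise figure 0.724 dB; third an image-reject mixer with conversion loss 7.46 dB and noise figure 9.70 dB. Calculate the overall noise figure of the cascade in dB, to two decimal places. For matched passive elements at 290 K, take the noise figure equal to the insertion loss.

5.51 dB

Convert to linear (a loss of L dB is a gain of −L dB): F_i = 10^(NF_i/10), G_i = 10^(G_i,dB/10)
  Stage 1: F_1 = 10^(3.71/10) = 2.350, G_1 = 10^(−3.71/10) = 0.4256
  Stage 2: F_2 = 10^(0.724/10) = 1.181, G_2 = 10^(14.0/10) = 25.12
  Stage 3: F_3 = 10^(9.70/10) = 9.333, G_3 = 10^(−7.46/10) = 0.1795
Friis cascade:
  F = 2.350 + (1.181 − 1)/0.4256 + (9.333 − 1)/10.69 = 3.555
NF = 10 log₁₀(3.555) = 5.51 dB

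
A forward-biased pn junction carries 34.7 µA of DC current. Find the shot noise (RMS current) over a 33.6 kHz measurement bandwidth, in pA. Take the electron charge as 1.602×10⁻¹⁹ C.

611 pA

I_n = √(2qI·B)
2qI·B = 2 × 1.602×10⁻¹⁹ × 3.47×10⁻⁵ × 3.36×10⁴ = 3.74×10⁻¹⁹ A²
I_n = √(3.74×10⁻¹⁹) = 6.11×10⁻¹⁰ A = 611 pA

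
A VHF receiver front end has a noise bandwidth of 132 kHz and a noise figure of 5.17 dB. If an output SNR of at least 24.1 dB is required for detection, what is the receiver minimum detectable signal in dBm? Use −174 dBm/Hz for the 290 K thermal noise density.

Sensitivity = −174 + 10 log₁₀(B) + NF + SNR_min
= −174 + 51.21 + 5.17 + 24.1
= −93.52 dBm → −93.5 dBm

−93.5 dBm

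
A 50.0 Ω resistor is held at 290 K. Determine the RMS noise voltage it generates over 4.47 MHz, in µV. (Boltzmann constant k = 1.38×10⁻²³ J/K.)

V_n = √(4kTRB)
4kTRB = 4 × 1.38×10⁻²³ × 290 × 5.00×10¹ × 4.47×10⁶ = 3.58×10⁻¹² V²
V_n = √(3.58×10⁻¹²) = 1.89×10⁻⁶ V = 1.89 µV

1.89 µV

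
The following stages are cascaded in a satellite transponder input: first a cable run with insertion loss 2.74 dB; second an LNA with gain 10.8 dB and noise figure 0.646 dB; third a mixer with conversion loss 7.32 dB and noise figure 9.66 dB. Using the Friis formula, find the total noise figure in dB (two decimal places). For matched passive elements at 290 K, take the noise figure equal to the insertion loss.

5.40 dB

Convert to linear (a loss of L dB is a gain of −L dB): F_i = 10^(NF_i/10), G_i = 10^(G_i,dB/10)
  Stage 1: F_1 = 10^(2.74/10) = 1.879, G_1 = 10^(−2.74/10) = 0.5321
  Stage 2: F_2 = 10^(0.646/10) = 1.160, G_2 = 10^(10.8/10) = 12.02
  Stage 3: F_3 = 10^(9.66/10) = 9.247, G_3 = 10^(−7.32/10) = 0.1854
Friis cascade:
  F = 1.879 + (1.160 − 1)/0.5321 + (9.247 − 1)/6.397 = 3.470
NF = 10 log₁₀(3.470) = 5.40 dB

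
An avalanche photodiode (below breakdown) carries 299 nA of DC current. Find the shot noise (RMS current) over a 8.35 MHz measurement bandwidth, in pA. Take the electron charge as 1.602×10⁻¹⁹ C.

894 pA

I_n = √(2qI·B)
2qI·B = 2 × 1.602×10⁻¹⁹ × 2.99×10⁻⁷ × 8.35×10⁶ = 8.00×10⁻¹⁹ A²
I_n = √(8.00×10⁻¹⁹) = 8.94×10⁻¹⁰ A = 894 pA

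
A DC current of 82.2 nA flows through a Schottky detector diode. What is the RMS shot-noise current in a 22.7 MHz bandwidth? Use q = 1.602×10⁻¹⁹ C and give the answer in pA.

I_n = √(2qI·B)
2qI·B = 2 × 1.602×10⁻¹⁹ × 8.22×10⁻⁸ × 2.27×10⁷ = 5.98×10⁻¹⁹ A²
I_n = √(5.98×10⁻¹⁹) = 7.73×10⁻¹⁰ A = 773 pA

773 pA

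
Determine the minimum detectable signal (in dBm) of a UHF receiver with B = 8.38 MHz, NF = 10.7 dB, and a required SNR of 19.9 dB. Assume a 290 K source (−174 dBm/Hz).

−74.2 dBm

Sensitivity = −174 + 10 log₁₀(B) + NF + SNR_min
= −174 + 69.23 + 10.7 + 19.9
= −74.17 dBm → −74.2 dBm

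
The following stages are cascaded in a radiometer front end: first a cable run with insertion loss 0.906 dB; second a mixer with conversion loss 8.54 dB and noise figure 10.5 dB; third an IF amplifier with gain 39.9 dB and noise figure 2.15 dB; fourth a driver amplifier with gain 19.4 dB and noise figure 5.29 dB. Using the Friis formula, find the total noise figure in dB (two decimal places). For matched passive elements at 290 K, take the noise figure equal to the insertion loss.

Convert to linear (a loss of L dB is a gain of −L dB): F_i = 10^(NF_i/10), G_i = 10^(G_i,dB/10)
  Stage 1: F_1 = 10^(0.906/10) = 1.232, G_1 = 10^(−0.906/10) = 0.8117
  Stage 2: F_2 = 10^(10.5/10) = 11.22, G_2 = 10^(−8.54/10) = 0.1400
  Stage 3: F_3 = 10^(2.15/10) = 1.641, G_3 = 10^(39.9/10) = 9772
  Stage 4: F_4 = 10^(5.29/10) = 3.381, G_4 = 10^(19.4/10) = 87.10
Friis cascade:
  F = 1.232 + (11.22 − 1)/0.8117 + (1.641 − 1)/0.1136 + (3.381 − 1)/1110 = 19.46
NF = 10 log₁₀(19.46) = 12.89 dB

12.89 dB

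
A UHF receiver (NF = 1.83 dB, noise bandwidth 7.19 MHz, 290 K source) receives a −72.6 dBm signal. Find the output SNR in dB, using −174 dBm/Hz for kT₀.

31.0 dB

Noise floor: N = −174 + 10 log₁₀(B) + NF
10 log₁₀(7.19×10⁶) = 68.57 dB
N = −174 + 68.57 + 1.83 = −103.60 dBm
SNR = P_sig − N = −72.6 − (−103.60) = 31.00 dB → 31.0 dB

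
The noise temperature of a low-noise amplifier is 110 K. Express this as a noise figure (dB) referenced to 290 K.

1.40 dB

F = 1 + T_e/T₀ = 1 + 110/290 = 1.37931
NF = 10 log₁₀(1.37931) = 1.40 dB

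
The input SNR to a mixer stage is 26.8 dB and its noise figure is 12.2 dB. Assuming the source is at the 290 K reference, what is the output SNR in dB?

14.6 dB

By definition F = SNR_in/SNR_out, so in dB: SNR_out = SNR_in − NF
SNR_out = 26.8 − 12.2 = 14.6 dB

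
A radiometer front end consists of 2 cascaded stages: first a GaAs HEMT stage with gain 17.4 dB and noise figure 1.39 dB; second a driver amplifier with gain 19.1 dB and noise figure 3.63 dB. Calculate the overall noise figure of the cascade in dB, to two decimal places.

Convert to linear (a loss of L dB is a gain of −L dB): F_i = 10^(NF_i/10), G_i = 10^(G_i,dB/10)
  Stage 1: F_1 = 10^(1.39/10) = 1.377, G_1 = 10^(17.4/10) = 54.95
  Stage 2: F_2 = 10^(3.63/10) = 2.307, G_2 = 10^(19.1/10) = 81.28
Friis cascade:
  F = 1.377 + (2.307 − 1)/54.95 = 1.401
NF = 10 log₁₀(1.401) = 1.46 dB

1.46 dB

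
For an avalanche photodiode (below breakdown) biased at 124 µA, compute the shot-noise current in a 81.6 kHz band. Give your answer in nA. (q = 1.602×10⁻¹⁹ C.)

1.80 nA

I_n = √(2qI·B)
2qI·B = 2 × 1.602×10⁻¹⁹ × 1.24×10⁻⁴ × 8.16×10⁴ = 3.24×10⁻¹⁸ A²
I_n = √(3.24×10⁻¹⁸) = 1.80×10⁻⁹ A = 1.80 nA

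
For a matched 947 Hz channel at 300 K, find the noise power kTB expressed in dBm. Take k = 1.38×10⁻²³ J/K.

−144.1 dBm

P_n = kTB = 1.38×10⁻²³ × 300 × 9.47×10² = 3.92×10⁻¹⁸ W
In dBm: 10 log₁₀(3.92×10⁻¹⁸ / 10⁻³) = −144.1 dBm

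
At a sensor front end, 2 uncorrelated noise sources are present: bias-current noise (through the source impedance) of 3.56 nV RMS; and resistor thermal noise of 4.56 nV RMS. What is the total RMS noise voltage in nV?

5.79 nV

Uncorrelated sources add in power (mean-square): V_tot = √(ΣV_i²)
V_tot = √[(3.56×10⁻⁹)² + (4.56×10⁻⁹)²] = 5.79×10⁻⁹ V = 5.79 nV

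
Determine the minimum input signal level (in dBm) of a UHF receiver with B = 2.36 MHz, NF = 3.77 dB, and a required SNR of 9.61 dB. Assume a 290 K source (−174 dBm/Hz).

Sensitivity = −174 + 10 log₁₀(B) + NF + SNR_min
= −174 + 63.73 + 3.77 + 9.61
= −96.89 dBm → −96.9 dBm

−96.9 dBm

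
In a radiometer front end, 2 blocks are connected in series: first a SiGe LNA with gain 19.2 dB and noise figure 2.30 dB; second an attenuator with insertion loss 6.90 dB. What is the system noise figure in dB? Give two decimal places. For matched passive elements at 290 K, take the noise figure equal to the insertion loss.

2.42 dB

Convert to linear (a loss of L dB is a gain of −L dB): F_i = 10^(NF_i/10), G_i = 10^(G_i,dB/10)
  Stage 1: F_1 = 10^(2.30/10) = 1.698, G_1 = 10^(19.2/10) = 83.18
  Stage 2: F_2 = 10^(6.90/10) = 4.898, G_2 = 10^(−6.90/10) = 0.2042
Friis cascade:
  F = 1.698 + (4.898 − 1)/83.18 = 1.745
NF = 10 log₁₀(1.745) = 2.42 dB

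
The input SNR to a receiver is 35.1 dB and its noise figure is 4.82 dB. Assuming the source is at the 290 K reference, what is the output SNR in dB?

30.28 dB

By definition F = SNR_in/SNR_out, so in dB: SNR_out = SNR_in − NF
SNR_out = 35.1 − 4.82 = 30.28 dB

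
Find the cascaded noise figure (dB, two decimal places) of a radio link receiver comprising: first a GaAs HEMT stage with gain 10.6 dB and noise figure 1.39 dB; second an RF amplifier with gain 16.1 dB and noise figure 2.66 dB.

1.62 dB

Convert to linear (a loss of L dB is a gain of −L dB): F_i = 10^(NF_i/10), G_i = 10^(G_i,dB/10)
  Stage 1: F_1 = 10^(1.39/10) = 1.377, G_1 = 10^(10.6/10) = 11.48
  Stage 2: F_2 = 10^(2.66/10) = 1.845, G_2 = 10^(16.1/10) = 40.74
Friis cascade:
  F = 1.377 + (1.845 − 1)/11.48 = 1.451
NF = 10 log₁₀(1.451) = 1.62 dB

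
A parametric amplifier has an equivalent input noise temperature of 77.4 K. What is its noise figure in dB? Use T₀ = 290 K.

1.03 dB

F = 1 + T_e/T₀ = 1 + 77.4/290 = 1.2669
NF = 10 log₁₀(1.2669) = 1.03 dB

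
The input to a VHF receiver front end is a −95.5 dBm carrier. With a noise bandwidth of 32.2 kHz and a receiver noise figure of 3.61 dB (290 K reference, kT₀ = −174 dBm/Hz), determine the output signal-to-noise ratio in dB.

Noise floor: N = −174 + 10 log₁₀(B) + NF
10 log₁₀(3.22×10⁴) = 45.08 dB
N = −174 + 45.08 + 3.61 = −125.31 dBm
SNR = P_sig − N = −95.5 − (−125.31) = 29.81 dB → 29.8 dB

29.8 dB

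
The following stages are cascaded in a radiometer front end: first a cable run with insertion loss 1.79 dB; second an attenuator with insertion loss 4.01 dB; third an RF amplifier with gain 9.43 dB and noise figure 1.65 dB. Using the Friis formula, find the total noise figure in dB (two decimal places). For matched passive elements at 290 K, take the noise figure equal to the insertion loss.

Convert to linear (a loss of L dB is a gain of −L dB): F_i = 10^(NF_i/10), G_i = 10^(G_i,dB/10)
  Stage 1: F_1 = 10^(1.79/10) = 1.510, G_1 = 10^(−1.79/10) = 0.6622
  Stage 2: F_2 = 10^(4.01/10) = 2.518, G_2 = 10^(−4.01/10) = 0.3972
  Stage 3: F_3 = 10^(1.65/10) = 1.462, G_3 = 10^(9.43/10) = 8.770
Friis cascade:
  F = 1.510 + (2.518 − 1)/0.6622 + (1.462 − 1)/0.2630 = 5.559
NF = 10 log₁₀(5.559) = 7.45 dB

7.45 dB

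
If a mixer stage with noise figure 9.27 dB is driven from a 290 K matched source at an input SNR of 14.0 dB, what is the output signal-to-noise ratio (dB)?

By definition F = SNR_in/SNR_out, so in dB: SNR_out = SNR_in − NF
SNR_out = 14.0 − 9.27 = 4.73 dB

4.73 dB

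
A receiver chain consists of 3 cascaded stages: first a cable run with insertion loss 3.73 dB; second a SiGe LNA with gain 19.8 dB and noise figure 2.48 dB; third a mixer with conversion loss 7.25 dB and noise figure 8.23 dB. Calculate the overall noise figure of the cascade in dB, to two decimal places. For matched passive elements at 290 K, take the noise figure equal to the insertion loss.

6.35 dB

Convert to linear (a loss of L dB is a gain of −L dB): F_i = 10^(NF_i/10), G_i = 10^(G_i,dB/10)
  Stage 1: F_1 = 10^(3.73/10) = 2.360, G_1 = 10^(−3.73/10) = 0.4236
  Stage 2: F_2 = 10^(2.48/10) = 1.770, G_2 = 10^(19.8/10) = 95.50
  Stage 3: F_3 = 10^(8.23/10) = 6.653, G_3 = 10^(−7.25/10) = 0.1884
Friis cascade:
  F = 2.360 + (1.770 − 1)/0.4236 + (6.653 − 1)/40.46 = 4.318
NF = 10 log₁₀(4.318) = 6.35 dB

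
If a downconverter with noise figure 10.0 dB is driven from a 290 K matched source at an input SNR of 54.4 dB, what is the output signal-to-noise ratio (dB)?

By definition F = SNR_in/SNR_out, so in dB: SNR_out = SNR_in − NF
SNR_out = 54.4 − 10.0 = 44.4 dB

44.4 dB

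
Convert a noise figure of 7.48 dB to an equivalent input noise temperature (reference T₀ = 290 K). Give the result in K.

1333 K

F = 10^(7.48/10) = 5.59758
T_e = (F − 1)·T₀ = (5.59758 − 1) × 290 = 1333 K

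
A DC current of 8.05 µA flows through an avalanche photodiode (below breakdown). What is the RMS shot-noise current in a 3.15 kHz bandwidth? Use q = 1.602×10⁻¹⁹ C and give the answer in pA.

I_n = √(2qI·B)
2qI·B = 2 × 1.602×10⁻¹⁹ × 8.05×10⁻⁶ × 3.15×10³ = 8.12×10⁻²¹ A²
I_n = √(8.12×10⁻²¹) = 9.01×10⁻¹¹ A = 90.1 pA

90.1 pA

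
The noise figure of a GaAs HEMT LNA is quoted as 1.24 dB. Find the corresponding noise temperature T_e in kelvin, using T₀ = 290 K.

95.8 K

F = 10^(1.24/10) = 1.33045
T_e = (F − 1)·T₀ = (1.33045 − 1) × 290 = 95.8 K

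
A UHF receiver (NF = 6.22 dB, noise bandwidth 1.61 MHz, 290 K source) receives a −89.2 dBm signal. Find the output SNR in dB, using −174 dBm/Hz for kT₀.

16.5 dB

Noise floor: N = −174 + 10 log₁₀(B) + NF
10 log₁₀(1.61×10⁶) = 62.07 dB
N = −174 + 62.07 + 6.22 = −105.71 dBm
SNR = P_sig − N = −89.2 − (−105.71) = 16.51 dB → 16.5 dB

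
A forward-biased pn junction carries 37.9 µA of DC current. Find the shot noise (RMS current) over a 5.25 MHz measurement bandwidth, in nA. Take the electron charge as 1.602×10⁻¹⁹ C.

7.98 nA

I_n = √(2qI·B)
2qI·B = 2 × 1.602×10⁻¹⁹ × 3.79×10⁻⁵ × 5.25×10⁶ = 6.38×10⁻¹⁷ A²
I_n = √(6.38×10⁻¹⁷) = 7.98×10⁻⁹ A = 7.98 nA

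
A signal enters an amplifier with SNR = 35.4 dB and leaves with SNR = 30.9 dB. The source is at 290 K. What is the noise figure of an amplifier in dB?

4.5 dB

NF (dB) = SNR_in(dB) − SNR_out(dB) when the source is at T₀
NF = 35.4 − 30.9 = 4.5 dB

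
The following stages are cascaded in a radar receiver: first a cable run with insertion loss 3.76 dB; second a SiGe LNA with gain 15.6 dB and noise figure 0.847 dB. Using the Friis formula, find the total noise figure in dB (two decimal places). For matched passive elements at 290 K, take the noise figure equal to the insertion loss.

Convert to linear (a loss of L dB is a gain of −L dB): F_i = 10^(NF_i/10), G_i = 10^(G_i,dB/10)
  Stage 1: F_1 = 10^(3.76/10) = 2.377, G_1 = 10^(−3.76/10) = 0.4207
  Stage 2: F_2 = 10^(0.847/10) = 1.215, G_2 = 10^(15.6/10) = 36.31
Friis cascade:
  F = 2.377 + (1.215 − 1)/0.4207 = 2.889
NF = 10 log₁₀(2.889) = 4.61 dB

4.61 dB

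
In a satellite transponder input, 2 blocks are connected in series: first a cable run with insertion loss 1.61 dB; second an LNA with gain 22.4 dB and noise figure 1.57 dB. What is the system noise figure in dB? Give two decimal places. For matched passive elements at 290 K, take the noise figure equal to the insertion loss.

Convert to linear (a loss of L dB is a gain of −L dB): F_i = 10^(NF_i/10), G_i = 10^(G_i,dB/10)
  Stage 1: F_1 = 10^(1.61/10) = 1.449, G_1 = 10^(−1.61/10) = 0.6902
  Stage 2: F_2 = 10^(1.57/10) = 1.435, G_2 = 10^(22.4/10) = 173.8
Friis cascade:
  F = 1.449 + (1.435 − 1)/0.6902 = 2.080
NF = 10 log₁₀(2.080) = 3.18 dB

3.18 dB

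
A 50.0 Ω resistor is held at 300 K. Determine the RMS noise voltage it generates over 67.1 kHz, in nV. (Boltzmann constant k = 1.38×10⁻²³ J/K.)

V_n = √(4kTRB)
4kTRB = 4 × 1.38×10⁻²³ × 300 × 5.00×10¹ × 6.71×10⁴ = 5.56×10⁻¹⁴ V²
V_n = √(5.56×10⁻¹⁴) = 2.36×10⁻⁷ V = 236 nV

236 nV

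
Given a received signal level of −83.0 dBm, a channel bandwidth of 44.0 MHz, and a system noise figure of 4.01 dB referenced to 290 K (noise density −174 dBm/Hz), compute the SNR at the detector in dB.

Noise floor: N = −174 + 10 log₁₀(B) + NF
10 log₁₀(4.40×10⁷) = 76.43 dB
N = −174 + 76.43 + 4.01 = −93.56 dBm
SNR = P_sig − N = −83.0 − (−93.56) = 10.56 dB → 10.6 dB

10.6 dB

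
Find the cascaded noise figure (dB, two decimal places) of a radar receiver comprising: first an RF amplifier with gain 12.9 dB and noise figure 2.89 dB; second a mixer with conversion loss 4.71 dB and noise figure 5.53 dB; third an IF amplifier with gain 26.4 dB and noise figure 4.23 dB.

Convert to linear (a loss of L dB is a gain of −L dB): F_i = 10^(NF_i/10), G_i = 10^(G_i,dB/10)
  Stage 1: F_1 = 10^(2.89/10) = 1.945, G_1 = 10^(12.9/10) = 19.50
  Stage 2: F_2 = 10^(5.53/10) = 3.573, G_2 = 10^(−4.71/10) = 0.3381
  Stage 3: F_3 = 10^(4.23/10) = 2.649, G_3 = 10^(26.4/10) = 436.5
Friis cascade:
  F = 1.945 + (3.573 − 1)/19.50 + (2.649 − 1)/6.592 = 2.327
NF = 10 log₁₀(2.327) = 3.67 dB

3.67 dB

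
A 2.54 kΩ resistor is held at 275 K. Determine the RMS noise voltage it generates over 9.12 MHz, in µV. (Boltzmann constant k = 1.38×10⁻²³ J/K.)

18.8 µV

V_n = √(4kTRB)
4kTRB = 4 × 1.38×10⁻²³ × 275 × 2.54×10³ × 9.12×10⁶ = 3.52×10⁻¹⁰ V²
V_n = √(3.52×10⁻¹⁰) = 1.88×10⁻⁵ V = 18.8 µV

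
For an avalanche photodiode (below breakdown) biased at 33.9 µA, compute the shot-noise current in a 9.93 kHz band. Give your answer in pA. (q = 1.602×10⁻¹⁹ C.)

328 pA

I_n = √(2qI·B)
2qI·B = 2 × 1.602×10⁻¹⁹ × 3.39×10⁻⁵ × 9.93×10³ = 1.08×10⁻¹⁹ A²
I_n = √(1.08×10⁻¹⁹) = 3.28×10⁻¹⁰ A = 328 pA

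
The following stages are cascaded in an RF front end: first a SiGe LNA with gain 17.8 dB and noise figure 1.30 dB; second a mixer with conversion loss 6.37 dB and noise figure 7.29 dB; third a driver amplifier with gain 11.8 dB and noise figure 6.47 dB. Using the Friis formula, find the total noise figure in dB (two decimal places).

2.22 dB

Convert to linear (a loss of L dB is a gain of −L dB): F_i = 10^(NF_i/10), G_i = 10^(G_i,dB/10)
  Stage 1: F_1 = 10^(1.30/10) = 1.349, G_1 = 10^(17.8/10) = 60.26
  Stage 2: F_2 = 10^(7.29/10) = 5.358, G_2 = 10^(−6.37/10) = 0.2307
  Stage 3: F_3 = 10^(6.47/10) = 4.436, G_3 = 10^(11.8/10) = 15.14
Friis cascade:
  F = 1.349 + (5.358 − 1)/60.26 + (4.436 − 1)/13.90 = 1.668
NF = 10 log₁₀(1.668) = 2.22 dB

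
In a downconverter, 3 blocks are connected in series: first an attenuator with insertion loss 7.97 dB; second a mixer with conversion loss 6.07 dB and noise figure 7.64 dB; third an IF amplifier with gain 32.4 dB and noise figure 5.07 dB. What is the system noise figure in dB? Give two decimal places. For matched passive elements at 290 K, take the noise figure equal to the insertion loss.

Convert to linear (a loss of L dB is a gain of −L dB): F_i = 10^(NF_i/10), G_i = 10^(G_i,dB/10)
  Stage 1: F_1 = 10^(7.97/10) = 6.266, G_1 = 10^(−7.97/10) = 0.1596
  Stage 2: F_2 = 10^(7.64/10) = 5.808, G_2 = 10^(−6.07/10) = 0.2472
  Stage 3: F_3 = 10^(5.07/10) = 3.214, G_3 = 10^(32.4/10) = 1738
Friis cascade:
  F = 6.266 + (5.808 − 1)/0.1596 + (3.214 − 1)/0.03945 = 92.51
NF = 10 log₁₀(92.51) = 19.66 dB

19.66 dB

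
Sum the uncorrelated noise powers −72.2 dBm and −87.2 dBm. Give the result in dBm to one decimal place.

Convert to linear, add, convert back:
P₁ = 6.03×10⁻¹¹ W, P₂ = 1.91×10⁻¹² W
P_tot = 6.22×10⁻¹¹ W → 10 log₁₀(P_tot / 10⁻³) = −72.1 dBm

−72.1 dBm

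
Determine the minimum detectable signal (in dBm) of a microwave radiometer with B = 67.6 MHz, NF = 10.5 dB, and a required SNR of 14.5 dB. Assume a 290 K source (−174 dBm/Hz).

−70.7 dBm

Sensitivity = −174 + 10 log₁₀(B) + NF + SNR_min
= −174 + 78.3 + 10.5 + 14.5
= −70.7 dBm → −70.7 dBm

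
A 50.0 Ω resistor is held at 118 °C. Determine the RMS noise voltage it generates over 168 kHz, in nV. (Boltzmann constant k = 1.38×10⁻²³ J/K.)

T = 118 °C + 273.15 = 391.15 K
V_n = √(4kTRB)
4kTRB = 4 × 1.38×10⁻²³ × 391.15 × 5.00×10¹ × 1.68×10⁵ = 1.81×10⁻¹³ V²
V_n = √(1.81×10⁻¹³) = 4.26×10⁻⁷ V = 426 nV

426 nV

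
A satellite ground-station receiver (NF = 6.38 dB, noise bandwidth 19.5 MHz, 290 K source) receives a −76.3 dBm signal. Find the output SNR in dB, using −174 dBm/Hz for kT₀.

18.4 dB

Noise floor: N = −174 + 10 log₁₀(B) + NF
10 log₁₀(1.95×10⁷) = 72.9 dB
N = −174 + 72.9 + 6.38 = −94.72 dBm
SNR = P_sig − N = −76.3 − (−94.72) = 18.42 dB → 18.4 dB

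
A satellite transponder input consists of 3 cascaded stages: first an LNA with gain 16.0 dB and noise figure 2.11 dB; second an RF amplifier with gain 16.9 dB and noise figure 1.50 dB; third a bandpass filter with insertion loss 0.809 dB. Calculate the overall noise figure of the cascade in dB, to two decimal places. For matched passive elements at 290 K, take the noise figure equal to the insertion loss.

2.14 dB

Convert to linear (a loss of L dB is a gain of −L dB): F_i = 10^(NF_i/10), G_i = 10^(G_i,dB/10)
  Stage 1: F_1 = 10^(2.11/10) = 1.626, G_1 = 10^(16.0/10) = 39.81
  Stage 2: F_2 = 10^(1.50/10) = 1.413, G_2 = 10^(16.9/10) = 48.98
  Stage 3: F_3 = 10^(0.809/10) = 1.205, G_3 = 10^(−0.809/10) = 0.8300
Friis cascade:
  F = 1.626 + (1.413 − 1)/39.81 + (1.205 − 1)/1950 = 1.636
NF = 10 log₁₀(1.636) = 2.14 dB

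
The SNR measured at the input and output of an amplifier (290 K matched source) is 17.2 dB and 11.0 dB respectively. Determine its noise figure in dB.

6.2 dB

NF (dB) = SNR_in(dB) − SNR_out(dB) when the source is at T₀
NF = 17.2 − 11.0 = 6.2 dB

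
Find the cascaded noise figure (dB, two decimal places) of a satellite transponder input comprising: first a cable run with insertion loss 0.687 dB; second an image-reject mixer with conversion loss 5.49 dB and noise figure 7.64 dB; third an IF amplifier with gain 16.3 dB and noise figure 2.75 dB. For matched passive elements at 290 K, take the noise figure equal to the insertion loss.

Convert to linear (a loss of L dB is a gain of −L dB): F_i = 10^(NF_i/10), G_i = 10^(G_i,dB/10)
  Stage 1: F_1 = 10^(0.687/10) = 1.171, G_1 = 10^(−0.687/10) = 0.8537
  Stage 2: F_2 = 10^(7.64/10) = 5.808, G_2 = 10^(−5.49/10) = 0.2825
  Stage 3: F_3 = 10^(2.75/10) = 1.884, G_3 = 10^(16.3/10) = 42.66
Friis cascade:
  F = 1.171 + (5.808 − 1)/0.8537 + (1.884 − 1)/0.2412 = 10.47
NF = 10 log₁₀(10.47) = 10.20 dB

10.20 dB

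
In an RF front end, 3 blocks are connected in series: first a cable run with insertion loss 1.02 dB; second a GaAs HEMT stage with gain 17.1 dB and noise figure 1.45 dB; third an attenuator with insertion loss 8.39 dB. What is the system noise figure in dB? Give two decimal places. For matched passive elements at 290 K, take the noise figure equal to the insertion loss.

2.81 dB

Convert to linear (a loss of L dB is a gain of −L dB): F_i = 10^(NF_i/10), G_i = 10^(G_i,dB/10)
  Stage 1: F_1 = 10^(1.02/10) = 1.265, G_1 = 10^(−1.02/10) = 0.7907
  Stage 2: F_2 = 10^(1.45/10) = 1.396, G_2 = 10^(17.1/10) = 51.29
  Stage 3: F_3 = 10^(8.39/10) = 6.902, G_3 = 10^(−8.39/10) = 0.1449
Friis cascade:
  F = 1.265 + (1.396 − 1)/0.7907 + (6.902 − 1)/40.55 = 1.912
NF = 10 log₁₀(1.912) = 2.81 dB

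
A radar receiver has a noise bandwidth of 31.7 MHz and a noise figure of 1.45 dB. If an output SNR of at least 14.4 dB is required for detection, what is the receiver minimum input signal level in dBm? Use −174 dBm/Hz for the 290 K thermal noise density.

Sensitivity = −174 + 10 log₁₀(B) + NF + SNR_min
= −174 + 75.01 + 1.45 + 14.4
= −83.14 dBm → −83.1 dBm

−83.1 dBm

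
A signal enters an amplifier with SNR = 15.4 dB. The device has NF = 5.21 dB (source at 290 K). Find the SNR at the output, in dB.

By definition F = SNR_in/SNR_out, so in dB: SNR_out = SNR_in − NF
SNR_out = 15.4 − 5.21 = 10.19 dB

10.19 dB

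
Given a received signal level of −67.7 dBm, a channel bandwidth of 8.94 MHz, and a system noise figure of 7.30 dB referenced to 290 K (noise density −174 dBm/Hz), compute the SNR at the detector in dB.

29.5 dB

Noise floor: N = −174 + 10 log₁₀(B) + NF
10 log₁₀(8.94×10⁶) = 69.51 dB
N = −174 + 69.51 + 7.30 = −97.19 dBm
SNR = P_sig − N = −67.7 − (−97.19) = 29.49 dB → 29.5 dB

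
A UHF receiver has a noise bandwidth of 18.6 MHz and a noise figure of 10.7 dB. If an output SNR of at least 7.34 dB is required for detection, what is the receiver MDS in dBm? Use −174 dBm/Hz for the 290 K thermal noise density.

−83.3 dBm

Sensitivity = −174 + 10 log₁₀(B) + NF + SNR_min
= −174 + 72.7 + 10.7 + 7.34
= −83.26 dBm → −83.3 dBm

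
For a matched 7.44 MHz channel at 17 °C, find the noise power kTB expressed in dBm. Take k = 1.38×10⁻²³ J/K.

−105.3 dBm

T = 17 °C + 273.15 = 290.15 K
P_n = kTB = 1.38×10⁻²³ × 290.15 × 7.44×10⁶ = 2.98×10⁻¹⁴ W
In dBm: 10 log₁₀(2.98×10⁻¹⁴ / 10⁻³) = −105.3 dBm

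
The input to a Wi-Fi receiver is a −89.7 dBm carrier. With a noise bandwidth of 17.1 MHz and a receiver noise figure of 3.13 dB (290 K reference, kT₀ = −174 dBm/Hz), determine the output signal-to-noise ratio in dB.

Noise floor: N = −174 + 10 log₁₀(B) + NF
10 log₁₀(1.71×10⁷) = 72.33 dB
N = −174 + 72.33 + 3.13 = −98.54 dBm
SNR = P_sig − N = −89.7 − (−98.54) = 8.84 dB → 8.8 dB

8.8 dB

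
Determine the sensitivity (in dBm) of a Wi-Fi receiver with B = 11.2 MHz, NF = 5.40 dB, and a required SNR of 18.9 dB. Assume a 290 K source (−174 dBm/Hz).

Sensitivity = −174 + 10 log₁₀(B) + NF + SNR_min
= −174 + 70.49 + 5.40 + 18.9
= −79.21 dBm → −79.2 dBm

−79.2 dBm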